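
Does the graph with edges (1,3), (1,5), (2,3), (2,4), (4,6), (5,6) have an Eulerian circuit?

Step 1: Find the degree of each vertex:
  deg(1) = 2
  deg(2) = 2
  deg(3) = 2
  deg(4) = 2
  deg(5) = 2
  deg(6) = 2

Step 2: Count vertices with odd degree:
  All vertices have even degree (0 odd-degree vertices)

Step 3: Apply Euler's theorem:
  - Eulerian circuit exists iff graph is connected and all vertices have even degree
  - Eulerian path exists iff graph is connected and has 0 or 2 odd-degree vertices

Graph is connected with 0 odd-degree vertices.
Both Eulerian circuit and Eulerian path exist.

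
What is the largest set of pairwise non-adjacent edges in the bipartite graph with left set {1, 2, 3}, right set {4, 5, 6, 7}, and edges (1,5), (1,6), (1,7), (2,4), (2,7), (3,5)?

Step 1: List the neighbors of each left vertex:
  1: 5, 6, 7
  2: 4, 7
  3: 5

Step 2: Greedily match left vertices, then look for augmenting paths:
  Match 1 -- 6
  Match 2 -- 4
  Match 3 -- 5
  No augmenting path remains.

Step 3: Verify this is maximum:
  Matching size 3 = min(|L|, |R|) = min(3, 4), which is an upper bound, so this matching is maximum.

Maximum matching: {(1,6), (2,4), (3,5)}
Size: 3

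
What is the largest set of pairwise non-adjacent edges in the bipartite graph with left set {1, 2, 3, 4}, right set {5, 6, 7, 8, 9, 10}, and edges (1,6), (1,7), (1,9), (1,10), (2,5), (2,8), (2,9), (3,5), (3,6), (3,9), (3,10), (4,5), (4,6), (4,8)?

Step 1: List the neighbors of each left vertex:
  1: 6, 7, 9, 10
  2: 5, 8, 9
  3: 5, 6, 9, 10
  4: 5, 6, 8

Step 2: Greedily match left vertices, then look for augmenting paths:
  Match 1 -- 6
  Match 2 -- 5
  Match 3 -- 9
  Match 4 -- 8
  No augmenting path remains.

Step 3: Verify this is maximum:
  Matching size 4 = min(|L|, |R|) = min(4, 6), which is an upper bound, so this matching is maximum.

Maximum matching: {(1,6), (2,5), (3,9), (4,8)}
Size: 4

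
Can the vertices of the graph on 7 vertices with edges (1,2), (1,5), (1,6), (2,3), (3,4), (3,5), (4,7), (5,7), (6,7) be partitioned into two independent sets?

Step 1: Attempt 2-coloring using BFS:
  Start at vertex 1, assign color 0
  Color vertex 2 with color 1 (neighbor of 1)
  Color vertex 5 with color 1 (neighbor of 1)
  Color vertex 6 with color 1 (neighbor of 1)
  Color vertex 3 with color 0 (neighbor of 2)
  Color vertex 7 with color 0 (neighbor of 5)
  Color vertex 4 with color 1 (neighbor of 3)

Step 2: 2-coloring succeeded. No conflicts found.
  Set A (color 0): {1, 3, 7}
  Set B (color 1): {2, 4, 5, 6}

The graph is bipartite with partition {1, 3, 7}, {2, 4, 5, 6}.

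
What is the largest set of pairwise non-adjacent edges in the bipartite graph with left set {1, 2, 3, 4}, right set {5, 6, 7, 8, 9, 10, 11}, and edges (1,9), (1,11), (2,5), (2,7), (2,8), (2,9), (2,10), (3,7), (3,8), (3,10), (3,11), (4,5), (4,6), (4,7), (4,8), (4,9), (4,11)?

Step 1: List the neighbors of each left vertex:
  1: 9, 11
  2: 5, 7, 8, 9, 10
  3: 7, 8, 10, 11
  4: 5, 6, 7, 8, 9, 11

Step 2: Greedily match left vertices, then look for augmenting paths:
  Match 1 -- 9
  Match 2 -- 5
  Match 3 -- 7
  Match 4 -- 6
  No augmenting path remains.

Step 3: Verify this is maximum:
  Matching size 4 = min(|L|, |R|) = min(4, 7), which is an upper bound, so this matching is maximum.

Maximum matching: {(1,9), (2,5), (3,7), (4,6)}
Size: 4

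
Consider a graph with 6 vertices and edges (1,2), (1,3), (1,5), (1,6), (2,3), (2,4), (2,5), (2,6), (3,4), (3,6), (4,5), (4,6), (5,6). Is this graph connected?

Step 1: Build adjacency list from edges:
  1: 2, 3, 5, 6
  2: 1, 3, 4, 5, 6
  3: 1, 2, 4, 6
  4: 2, 3, 5, 6
  5: 1, 2, 4, 6
  6: 1, 2, 3, 4, 5

Step 2: Run BFS/DFS from vertex 1:
  Visited: {1, 2, 3, 5, 6, 4}
  Reached 6 of 6 vertices

Step 3: All 6 vertices reached from vertex 1, so the graph is connected.
Answer: Yes, the graph is connected.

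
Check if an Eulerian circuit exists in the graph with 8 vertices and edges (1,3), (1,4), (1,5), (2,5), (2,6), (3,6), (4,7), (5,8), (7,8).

Step 1: Find the degree of each vertex:
  deg(1) = 3
  deg(2) = 2
  deg(3) = 2
  deg(4) = 2
  deg(5) = 3
  deg(6) = 2
  deg(7) = 2
  deg(8) = 2

Step 2: Count vertices with odd degree:
  Odd-degree vertices: 1, 5 (2 total)

Step 3: Apply Euler's theorem:
  - Eulerian circuit exists iff graph is connected and all vertices have even degree
  - Eulerian path exists iff graph is connected and has 0 or 2 odd-degree vertices

Graph is connected with exactly 2 odd-degree vertices (1, 5).
Eulerian path exists (starting and ending at the odd-degree vertices), but no Eulerian circuit.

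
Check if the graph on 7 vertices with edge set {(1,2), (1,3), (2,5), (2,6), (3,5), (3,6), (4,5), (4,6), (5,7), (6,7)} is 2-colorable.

Step 1: Attempt 2-coloring using BFS:
  Start at vertex 1, assign color 0
  Color vertex 2 with color 1 (neighbor of 1)
  Color vertex 3 with color 1 (neighbor of 1)
  Color vertex 5 with color 0 (neighbor of 2)
  Color vertex 6 with color 0 (neighbor of 2)
  Color vertex 4 with color 1 (neighbor of 5)
  Color vertex 7 with color 1 (neighbor of 5)

Step 2: 2-coloring succeeded. No conflicts found.
  Set A (color 0): {1, 5, 6}
  Set B (color 1): {2, 3, 4, 7}

The graph is bipartite with partition {1, 5, 6}, {2, 3, 4, 7}.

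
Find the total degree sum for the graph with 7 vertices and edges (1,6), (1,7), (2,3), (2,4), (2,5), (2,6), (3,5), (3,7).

Step 1: Count edges incident to each vertex:
  deg(1) = 2 (neighbors: 6, 7)
  deg(2) = 4 (neighbors: 3, 4, 5, 6)
  deg(3) = 3 (neighbors: 2, 5, 7)
  deg(4) = 1 (neighbors: 2)
  deg(5) = 2 (neighbors: 2, 3)
  deg(6) = 2 (neighbors: 1, 2)
  deg(7) = 2 (neighbors: 1, 3)

Step 2: Sum all degrees:
  2 + 4 + 3 + 1 + 2 + 2 + 2 = 16

Verification: sum of degrees = 2 * |E| = 2 * 8 = 16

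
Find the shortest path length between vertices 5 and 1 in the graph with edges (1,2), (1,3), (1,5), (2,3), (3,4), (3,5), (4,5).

Step 1: Build adjacency list:
  1: 2, 3, 5
  2: 1, 3
  3: 1, 2, 4, 5
  4: 3, 5
  5: 1, 3, 4

Step 2: BFS from vertex 5 to find shortest path to 1:
  vertex 1 reached at distance 1

Step 3: Shortest path: 5 -> 1
Path length: 1 edge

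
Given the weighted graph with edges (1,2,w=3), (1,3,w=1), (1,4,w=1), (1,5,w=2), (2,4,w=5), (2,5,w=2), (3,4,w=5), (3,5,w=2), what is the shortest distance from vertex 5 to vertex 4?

Step 1: Build adjacency list with weights:
  1: 2(w=3), 3(w=1), 4(w=1), 5(w=2)
  2: 1(w=3), 4(w=5), 5(w=2)
  3: 1(w=1), 4(w=5), 5(w=2)
  4: 1(w=1), 2(w=5), 3(w=5)
  5: 1(w=2), 2(w=2), 3(w=2)

Step 2: Apply Dijkstra's algorithm from vertex 5:
  Visit vertex 5 (distance=0)
    Update dist[1] = 2
    Update dist[2] = 2
    Update dist[3] = 2
  Visit vertex 1 (distance=2)
    Update dist[4] = 3
  Visit vertex 2 (distance=2)
  Visit vertex 3 (distance=2)
  Visit vertex 4 (distance=3)

Step 3: Shortest path: 5 -> 1 -> 4
Total weight: 2 + 1 = 3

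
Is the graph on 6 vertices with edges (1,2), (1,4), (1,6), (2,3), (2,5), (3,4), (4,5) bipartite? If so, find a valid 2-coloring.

Step 1: Attempt 2-coloring using BFS:
  Start at vertex 1, assign color 0
  Color vertex 2 with color 1 (neighbor of 1)
  Color vertex 4 with color 1 (neighbor of 1)
  Color vertex 6 with color 1 (neighbor of 1)
  Color vertex 3 with color 0 (neighbor of 2)
  Color vertex 5 with color 0 (neighbor of 2)

Step 2: 2-coloring succeeded. No conflicts found.
  Set A (color 0): {1, 3, 5}
  Set B (color 1): {2, 4, 6}

The graph is bipartite with partition {1, 3, 5}, {2, 4, 6}.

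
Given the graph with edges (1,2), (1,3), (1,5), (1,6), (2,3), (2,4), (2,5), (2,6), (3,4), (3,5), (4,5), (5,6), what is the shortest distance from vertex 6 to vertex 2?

Step 1: Build adjacency list:
  1: 2, 3, 5, 6
  2: 1, 3, 4, 5, 6
  3: 1, 2, 4, 5
  4: 2, 3, 5
  5: 1, 2, 3, 4, 6
  6: 1, 2, 5

Step 2: BFS from vertex 6 to find shortest path to 2:
  vertex 1 reached at distance 1
  vertex 2 reached at distance 1

Step 3: Shortest path: 6 -> 2
Path length: 1 edge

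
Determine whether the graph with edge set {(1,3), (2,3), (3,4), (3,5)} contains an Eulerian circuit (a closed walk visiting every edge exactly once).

Step 1: Find the degree of each vertex:
  deg(1) = 1
  deg(2) = 1
  deg(3) = 4
  deg(4) = 1
  deg(5) = 1

Step 2: Count vertices with odd degree:
  Odd-degree vertices: 1, 2, 4, 5 (4 total)

Step 3: Apply Euler's theorem:
  - Eulerian circuit exists iff graph is connected and all vertices have even degree
  - Eulerian path exists iff graph is connected and has 0 or 2 odd-degree vertices

Graph has 4 odd-degree vertices (need 0 or 2).
Neither Eulerian path nor Eulerian circuit exists.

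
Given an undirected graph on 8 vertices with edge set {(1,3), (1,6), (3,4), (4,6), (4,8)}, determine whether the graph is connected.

Step 1: Build adjacency list from edges:
  1: 3, 6
  2: (none)
  3: 1, 4
  4: 3, 6, 8
  5: (none)
  6: 1, 4
  7: (none)
  8: 4

Step 2: Run BFS/DFS from vertex 1:
  Visited: {1, 3, 6, 4, 8}
  Reached 5 of 8 vertices

Step 3: Only 5 of 8 vertices reached. Graph is disconnected.
Connected components: {1, 3, 4, 6, 8}, {2}, {5}, {7}
Answer: No, the graph is not connected (4 components).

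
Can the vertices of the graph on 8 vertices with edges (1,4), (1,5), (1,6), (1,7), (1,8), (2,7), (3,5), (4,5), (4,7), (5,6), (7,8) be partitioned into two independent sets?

Step 1: Attempt 2-coloring using BFS:
  Start at vertex 1, assign color 0
  Color vertex 4 with color 1 (neighbor of 1)
  Color vertex 5 with color 1 (neighbor of 1)
  Color vertex 6 with color 1 (neighbor of 1)
  Color vertex 7 with color 1 (neighbor of 1)
  Color vertex 8 with color 1 (neighbor of 1)

Step 2: Conflict found! Vertices 4 and 5 are adjacent but have the same color.
This means the graph contains an odd cycle.

The graph is NOT bipartite.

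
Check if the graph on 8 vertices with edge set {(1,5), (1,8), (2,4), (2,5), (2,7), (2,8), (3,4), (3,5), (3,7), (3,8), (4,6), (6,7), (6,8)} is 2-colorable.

Step 1: Attempt 2-coloring using BFS:
  Start at vertex 1, assign color 0
  Color vertex 5 with color 1 (neighbor of 1)
  Color vertex 8 with color 1 (neighbor of 1)
  Color vertex 2 with color 0 (neighbor of 5)
  Color vertex 3 with color 0 (neighbor of 5)
  Color vertex 6 with color 0 (neighbor of 8)
  Color vertex 4 with color 1 (neighbor of 2)
  Color vertex 7 with color 1 (neighbor of 2)

Step 2: 2-coloring succeeded. No conflicts found.
  Set A (color 0): {1, 2, 3, 6}
  Set B (color 1): {4, 5, 7, 8}

The graph is bipartite with partition {1, 2, 3, 6}, {4, 5, 7, 8}.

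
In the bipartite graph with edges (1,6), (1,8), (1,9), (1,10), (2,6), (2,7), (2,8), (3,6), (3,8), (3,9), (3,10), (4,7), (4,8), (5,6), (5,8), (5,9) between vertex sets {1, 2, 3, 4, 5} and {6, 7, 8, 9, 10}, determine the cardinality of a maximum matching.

Step 1: List the neighbors of each left vertex:
  1: 6, 8, 9, 10
  2: 6, 7, 8
  3: 6, 8, 9, 10
  4: 7, 8
  5: 6, 8, 9

Step 2: Greedily match left vertices, then look for augmenting paths:
  Match 1 -- 6
  Match 2 -- 7
  Match 3 -- 10
  Match 4 -- 8
  Match 5 -- 9
  No augmenting path remains.

Step 3: Verify this is maximum:
  Matching size 5 = min(|L|, |R|) = min(5, 5), which is an upper bound, so this matching is maximum.

Maximum matching: {(1,6), (2,7), (3,10), (4,8), (5,9)}
Size: 5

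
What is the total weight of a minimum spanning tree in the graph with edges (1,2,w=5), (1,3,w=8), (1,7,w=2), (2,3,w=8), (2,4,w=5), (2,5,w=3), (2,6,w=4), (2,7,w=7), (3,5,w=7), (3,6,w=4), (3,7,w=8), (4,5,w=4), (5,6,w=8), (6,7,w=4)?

Apply Kruskal's algorithm (sort edges by weight, add if no cycle):

Sorted edges by weight:
  (1,7) w=2
  (2,5) w=3
  (2,6) w=4
  (3,6) w=4
  (4,5) w=4
  (6,7) w=4
  (1,2) w=5
  (2,4) w=5
  (2,7) w=7
  (3,5) w=7
  (1,3) w=8
  (2,3) w=8
  (3,7) w=8
  (5,6) w=8

Add edge (1,7) w=2 -- no cycle. Running total: 2
Add edge (2,5) w=3 -- no cycle. Running total: 5
Add edge (2,6) w=4 -- no cycle. Running total: 9
Add edge (3,6) w=4 -- no cycle. Running total: 13
Add edge (4,5) w=4 -- no cycle. Running total: 17
Add edge (6,7) w=4 -- no cycle. Running total: 21

MST edges: (1,7,w=2), (2,5,w=3), (2,6,w=4), (3,6,w=4), (4,5,w=4), (6,7,w=4)
Total MST weight: 2 + 3 + 4 + 4 + 4 + 4 = 21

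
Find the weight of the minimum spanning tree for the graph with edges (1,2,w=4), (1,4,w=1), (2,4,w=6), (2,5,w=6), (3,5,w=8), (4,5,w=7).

Apply Kruskal's algorithm (sort edges by weight, add if no cycle):

Sorted edges by weight:
  (1,4) w=1
  (1,2) w=4
  (2,4) w=6
  (2,5) w=6
  (4,5) w=7
  (3,5) w=8

Add edge (1,4) w=1 -- no cycle. Running total: 1
Add edge (1,2) w=4 -- no cycle. Running total: 5
Skip edge (2,4) w=6 -- would create cycle
Add edge (2,5) w=6 -- no cycle. Running total: 11
Skip edge (4,5) w=7 -- would create cycle
Add edge (3,5) w=8 -- no cycle. Running total: 19

MST edges: (1,4,w=1), (1,2,w=4), (2,5,w=6), (3,5,w=8)
Total MST weight: 1 + 4 + 6 + 8 = 19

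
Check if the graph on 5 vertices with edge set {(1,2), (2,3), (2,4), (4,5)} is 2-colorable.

Step 1: Attempt 2-coloring using BFS:
  Start at vertex 1, assign color 0
  Color vertex 2 with color 1 (neighbor of 1)
  Color vertex 3 with color 0 (neighbor of 2)
  Color vertex 4 with color 0 (neighbor of 2)
  Color vertex 5 with color 1 (neighbor of 4)

Step 2: 2-coloring succeeded. No conflicts found.
  Set A (color 0): {1, 3, 4}
  Set B (color 1): {2, 5}

The graph is bipartite with partition {1, 3, 4}, {2, 5}.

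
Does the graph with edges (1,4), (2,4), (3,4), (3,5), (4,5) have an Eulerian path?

Step 1: Find the degree of each vertex:
  deg(1) = 1
  deg(2) = 1
  deg(3) = 2
  deg(4) = 4
  deg(5) = 2

Step 2: Count vertices with odd degree:
  Odd-degree vertices: 1, 2 (2 total)

Step 3: Apply Euler's theorem:
  - Eulerian circuit exists iff graph is connected and all vertices have even degree
  - Eulerian path exists iff graph is connected and has 0 or 2 odd-degree vertices

Graph is connected with exactly 2 odd-degree vertices (1, 2).
Eulerian path exists (starting and ending at the odd-degree vertices), but no Eulerian circuit.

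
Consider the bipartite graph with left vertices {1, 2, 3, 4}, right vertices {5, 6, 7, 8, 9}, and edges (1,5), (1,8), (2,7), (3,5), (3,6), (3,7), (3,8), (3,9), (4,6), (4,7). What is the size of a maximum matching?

Step 1: List the neighbors of each left vertex:
  1: 5, 8
  2: 7
  3: 5, 6, 7, 8, 9
  4: 6, 7

Step 2: Greedily match left vertices, then look for augmenting paths:
  Match 1 -- 5
  Match 2 -- 7
  Match 3 -- 8
  Match 4 -- 6
  No augmenting path remains.

Step 3: Verify this is maximum:
  Matching size 4 = min(|L|, |R|) = min(4, 5), which is an upper bound, so this matching is maximum.

Maximum matching: {(1,5), (2,7), (3,8), (4,6)}
Size: 4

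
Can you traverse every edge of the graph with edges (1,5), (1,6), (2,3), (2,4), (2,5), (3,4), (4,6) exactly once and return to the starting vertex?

Step 1: Find the degree of each vertex:
  deg(1) = 2
  deg(2) = 3
  deg(3) = 2
  deg(4) = 3
  deg(5) = 2
  deg(6) = 2

Step 2: Count vertices with odd degree:
  Odd-degree vertices: 2, 4 (2 total)

Step 3: Apply Euler's theorem:
  - Eulerian circuit exists iff graph is connected and all vertices have even degree
  - Eulerian path exists iff graph is connected and has 0 or 2 odd-degree vertices

Graph is connected with exactly 2 odd-degree vertices (2, 4).
Eulerian path exists (starting and ending at the odd-degree vertices), but no Eulerian circuit.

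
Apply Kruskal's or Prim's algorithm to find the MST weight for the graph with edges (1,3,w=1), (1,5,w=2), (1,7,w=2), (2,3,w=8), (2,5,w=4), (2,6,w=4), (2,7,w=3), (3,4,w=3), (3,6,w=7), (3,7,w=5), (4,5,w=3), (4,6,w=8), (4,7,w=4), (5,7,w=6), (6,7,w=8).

Apply Kruskal's algorithm (sort edges by weight, add if no cycle):

Sorted edges by weight:
  (1,3) w=1
  (1,7) w=2
  (1,5) w=2
  (2,7) w=3
  (3,4) w=3
  (4,5) w=3
  (2,5) w=4
  (2,6) w=4
  (4,7) w=4
  (3,7) w=5
  (5,7) w=6
  (3,6) w=7
  (2,3) w=8
  (4,6) w=8
  (6,7) w=8

Add edge (1,3) w=1 -- no cycle. Running total: 1
Add edge (1,7) w=2 -- no cycle. Running total: 3
Add edge (1,5) w=2 -- no cycle. Running total: 5
Add edge (2,7) w=3 -- no cycle. Running total: 8
Add edge (3,4) w=3 -- no cycle. Running total: 11
Skip edge (4,5) w=3 -- would create cycle
Skip edge (2,5) w=4 -- would create cycle
Add edge (2,6) w=4 -- no cycle. Running total: 15

MST edges: (1,3,w=1), (1,7,w=2), (1,5,w=2), (2,7,w=3), (3,4,w=3), (2,6,w=4)
Total MST weight: 1 + 2 + 2 + 3 + 3 + 4 = 15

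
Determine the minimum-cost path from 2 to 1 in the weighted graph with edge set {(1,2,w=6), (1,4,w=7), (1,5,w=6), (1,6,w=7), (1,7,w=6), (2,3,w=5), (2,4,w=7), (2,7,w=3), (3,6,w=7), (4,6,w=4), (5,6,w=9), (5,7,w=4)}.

Step 1: Build adjacency list with weights:
  1: 2(w=6), 4(w=7), 5(w=6), 6(w=7), 7(w=6)
  2: 1(w=6), 3(w=5), 4(w=7), 7(w=3)
  3: 2(w=5), 6(w=7)
  4: 1(w=7), 2(w=7), 6(w=4)
  5: 1(w=6), 6(w=9), 7(w=4)
  6: 1(w=7), 3(w=7), 4(w=4), 5(w=9)
  7: 1(w=6), 2(w=3), 5(w=4)

Step 2: Apply Dijkstra's algorithm from vertex 2:
  Visit vertex 2 (distance=0)
    Update dist[1] = 6
    Update dist[3] = 5
    Update dist[4] = 7
    Update dist[7] = 3
  Visit vertex 7 (distance=3)
    Update dist[5] = 7
  Visit vertex 3 (distance=5)
    Update dist[6] = 12
  Visit vertex 1 (distance=6)

Step 3: Shortest path: 2 -> 1
Total weight: 6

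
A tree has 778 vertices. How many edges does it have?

A tree on n vertices always has exactly n - 1 edges.
For n = 778: edges = 778 - 1 = 777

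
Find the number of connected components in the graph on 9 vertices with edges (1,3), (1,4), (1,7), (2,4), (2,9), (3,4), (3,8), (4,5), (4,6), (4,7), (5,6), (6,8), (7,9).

Step 1: Build adjacency list from edges:
  1: 3, 4, 7
  2: 4, 9
  3: 1, 4, 8
  4: 1, 2, 3, 5, 6, 7
  5: 4, 6
  6: 4, 5, 8
  7: 1, 4, 9
  8: 3, 6
  9: 2, 7

Step 2: Run BFS/DFS from vertex 1:
  Visited: {1, 3, 4, 7, 8, 2, 5, 6, 9}
  Reached 9 of 9 vertices

Step 3: All 9 vertices reached from vertex 1, so the graph is connected.
Number of connected components: 1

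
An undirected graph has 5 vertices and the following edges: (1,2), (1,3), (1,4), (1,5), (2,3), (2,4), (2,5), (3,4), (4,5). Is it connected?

Step 1: Build adjacency list from edges:
  1: 2, 3, 4, 5
  2: 1, 3, 4, 5
  3: 1, 2, 4
  4: 1, 2, 3, 5
  5: 1, 2, 4

Step 2: Run BFS/DFS from vertex 1:
  Visited: {1, 2, 3, 4, 5}
  Reached 5 of 5 vertices

Step 3: All 5 vertices reached from vertex 1, so the graph is connected.
Answer: Yes, the graph is connected.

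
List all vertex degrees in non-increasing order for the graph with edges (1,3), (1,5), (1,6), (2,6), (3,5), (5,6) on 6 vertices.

Step 1: Count edges incident to each vertex:
  deg(1) = 3 (neighbors: 3, 5, 6)
  deg(2) = 1 (neighbors: 6)
  deg(3) = 2 (neighbors: 1, 5)
  deg(4) = 0 (neighbors: none)
  deg(5) = 3 (neighbors: 1, 3, 6)
  deg(6) = 3 (neighbors: 1, 2, 5)

Step 2: Sort degrees in non-increasing order:
  Degrees: [3, 1, 2, 0, 3, 3] -> sorted: [3, 3, 3, 2, 1, 0]

Degree sequence: [3, 3, 3, 2, 1, 0]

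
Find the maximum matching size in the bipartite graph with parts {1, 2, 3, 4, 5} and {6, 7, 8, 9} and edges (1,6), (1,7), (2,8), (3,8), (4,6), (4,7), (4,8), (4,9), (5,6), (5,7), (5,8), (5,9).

Step 1: List the neighbors of each left vertex:
  1: 6, 7
  2: 8
  3: 8
  4: 6, 7, 8, 9
  5: 6, 7, 8, 9

Step 2: Greedily match left vertices, then look for augmenting paths:
  Match 1 -- 6
  Match 2 -- 8
  Match 4 -- 7
  Match 5 -- 9
  No augmenting path remains.

Step 3: Verify this is maximum:
  Matching size 4 = min(|L|, |R|) = min(5, 4), which is an upper bound, so this matching is maximum.

Maximum matching: {(1,6), (2,8), (4,7), (5,9)}
Size: 4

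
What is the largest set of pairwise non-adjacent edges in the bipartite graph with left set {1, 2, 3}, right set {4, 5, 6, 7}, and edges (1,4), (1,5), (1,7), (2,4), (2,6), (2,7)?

Step 1: List the neighbors of each left vertex:
  1: 4, 5, 7
  2: 4, 6, 7
  3: (none)

Step 2: Greedily match left vertices, then look for augmenting paths:
  Match 1 -- 4
  Match 2 -- 6
  No augmenting path remains.

Step 3: Verify this is maximum:
  Matching has size 2. The vertex set {1, 2} covers every edge and has size 2; any matching has at most one edge per cover vertex, so 2 is maximum (König's theorem).

Maximum matching: {(1,4), (2,6)}
Size: 2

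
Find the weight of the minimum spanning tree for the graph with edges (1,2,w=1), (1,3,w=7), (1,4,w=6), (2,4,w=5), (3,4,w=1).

Apply Kruskal's algorithm (sort edges by weight, add if no cycle):

Sorted edges by weight:
  (1,2) w=1
  (3,4) w=1
  (2,4) w=5
  (1,4) w=6
  (1,3) w=7

Add edge (1,2) w=1 -- no cycle. Running total: 1
Add edge (3,4) w=1 -- no cycle. Running total: 2
Add edge (2,4) w=5 -- no cycle. Running total: 7

MST edges: (1,2,w=1), (3,4,w=1), (2,4,w=5)
Total MST weight: 1 + 1 + 5 = 7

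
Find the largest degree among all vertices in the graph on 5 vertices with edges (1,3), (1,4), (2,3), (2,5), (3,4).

Step 1: Count edges incident to each vertex:
  deg(1) = 2 (neighbors: 3, 4)
  deg(2) = 2 (neighbors: 3, 5)
  deg(3) = 3 (neighbors: 1, 2, 4)
  deg(4) = 2 (neighbors: 1, 3)
  deg(5) = 1 (neighbors: 2)

Step 2: Find maximum:
  max(2, 2, 3, 2, 1) = 3 (vertex 3)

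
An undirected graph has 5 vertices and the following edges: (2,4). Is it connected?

Step 1: Build adjacency list from edges:
  1: (none)
  2: 4
  3: (none)
  4: 2
  5: (none)

Step 2: Run BFS/DFS from vertex 1:
  Visited: {1}
  Reached 1 of 5 vertices

Step 3: Only 1 of 5 vertices reached. Graph is disconnected.
Connected components: {1}, {2, 4}, {3}, {5}
Answer: No, the graph is not connected (4 components).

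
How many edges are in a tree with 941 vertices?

A tree on n vertices always has exactly n - 1 edges.
For n = 941: edges = 941 - 1 = 940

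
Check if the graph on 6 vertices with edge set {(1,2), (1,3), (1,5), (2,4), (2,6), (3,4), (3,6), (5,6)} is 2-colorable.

Step 1: Attempt 2-coloring using BFS:
  Start at vertex 1, assign color 0
  Color vertex 2 with color 1 (neighbor of 1)
  Color vertex 3 with color 1 (neighbor of 1)
  Color vertex 5 with color 1 (neighbor of 1)
  Color vertex 4 with color 0 (neighbor of 2)
  Color vertex 6 with color 0 (neighbor of 2)

Step 2: 2-coloring succeeded. No conflicts found.
  Set A (color 0): {1, 4, 6}
  Set B (color 1): {2, 3, 5}

The graph is bipartite with partition {1, 4, 6}, {2, 3, 5}.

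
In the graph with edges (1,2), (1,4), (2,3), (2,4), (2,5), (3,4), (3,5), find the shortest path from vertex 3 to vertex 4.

Step 1: Build adjacency list:
  1: 2, 4
  2: 1, 3, 4, 5
  3: 2, 4, 5
  4: 1, 2, 3
  5: 2, 3

Step 2: BFS from vertex 3 to find shortest path to 4:
  vertex 2 reached at distance 1
  vertex 4 reached at distance 1

Step 3: Shortest path: 3 -> 4
Path length: 1 edge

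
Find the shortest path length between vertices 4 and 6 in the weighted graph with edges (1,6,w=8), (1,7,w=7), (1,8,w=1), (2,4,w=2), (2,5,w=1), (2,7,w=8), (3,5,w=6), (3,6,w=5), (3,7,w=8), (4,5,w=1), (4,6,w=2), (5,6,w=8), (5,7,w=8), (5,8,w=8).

Step 1: Build adjacency list with weights:
  1: 6(w=8), 7(w=7), 8(w=1)
  2: 4(w=2), 5(w=1), 7(w=8)
  3: 5(w=6), 6(w=5), 7(w=8)
  4: 2(w=2), 5(w=1), 6(w=2)
  5: 2(w=1), 3(w=6), 4(w=1), 6(w=8), 7(w=8), 8(w=8)
  6: 1(w=8), 3(w=5), 4(w=2), 5(w=8)
  7: 1(w=7), 2(w=8), 3(w=8), 5(w=8)
  8: 1(w=1), 5(w=8)

Step 2: Apply Dijkstra's algorithm from vertex 4:
  Visit vertex 4 (distance=0)
    Update dist[2] = 2
    Update dist[5] = 1
    Update dist[6] = 2
  Visit vertex 5 (distance=1)
    Update dist[3] = 7
    Update dist[7] = 9
    Update dist[8] = 9
  Visit vertex 2 (distance=2)
  Visit vertex 6 (distance=2)
    Update dist[1] = 10

Step 3: Shortest path: 4 -> 6
Total weight: 2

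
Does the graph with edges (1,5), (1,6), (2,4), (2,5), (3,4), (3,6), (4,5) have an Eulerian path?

Step 1: Find the degree of each vertex:
  deg(1) = 2
  deg(2) = 2
  deg(3) = 2
  deg(4) = 3
  deg(5) = 3
  deg(6) = 2

Step 2: Count vertices with odd degree:
  Odd-degree vertices: 4, 5 (2 total)

Step 3: Apply Euler's theorem:
  - Eulerian circuit exists iff graph is connected and all vertices have even degree
  - Eulerian path exists iff graph is connected and has 0 or 2 odd-degree vertices

Graph is connected with exactly 2 odd-degree vertices (4, 5).
Eulerian path exists (starting and ending at the odd-degree vertices), but no Eulerian circuit.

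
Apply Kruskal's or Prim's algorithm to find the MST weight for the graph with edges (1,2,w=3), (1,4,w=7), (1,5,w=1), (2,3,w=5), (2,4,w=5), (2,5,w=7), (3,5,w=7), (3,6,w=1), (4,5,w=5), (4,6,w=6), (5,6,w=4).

Apply Kruskal's algorithm (sort edges by weight, add if no cycle):

Sorted edges by weight:
  (1,5) w=1
  (3,6) w=1
  (1,2) w=3
  (5,6) w=4
  (2,3) w=5
  (2,4) w=5
  (4,5) w=5
  (4,6) w=6
  (1,4) w=7
  (2,5) w=7
  (3,5) w=7

Add edge (1,5) w=1 -- no cycle. Running total: 1
Add edge (3,6) w=1 -- no cycle. Running total: 2
Add edge (1,2) w=3 -- no cycle. Running total: 5
Add edge (5,6) w=4 -- no cycle. Running total: 9
Skip edge (2,3) w=5 -- would create cycle
Add edge (2,4) w=5 -- no cycle. Running total: 14

MST edges: (1,5,w=1), (3,6,w=1), (1,2,w=3), (5,6,w=4), (2,4,w=5)
Total MST weight: 1 + 1 + 3 + 4 + 5 = 14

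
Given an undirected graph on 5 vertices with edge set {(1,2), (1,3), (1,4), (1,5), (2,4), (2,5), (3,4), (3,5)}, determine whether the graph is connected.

Step 1: Build adjacency list from edges:
  1: 2, 3, 4, 5
  2: 1, 4, 5
  3: 1, 4, 5
  4: 1, 2, 3
  5: 1, 2, 3

Step 2: Run BFS/DFS from vertex 1:
  Visited: {1, 2, 3, 4, 5}
  Reached 5 of 5 vertices

Step 3: All 5 vertices reached from vertex 1, so the graph is connected.
Answer: Yes, the graph is connected.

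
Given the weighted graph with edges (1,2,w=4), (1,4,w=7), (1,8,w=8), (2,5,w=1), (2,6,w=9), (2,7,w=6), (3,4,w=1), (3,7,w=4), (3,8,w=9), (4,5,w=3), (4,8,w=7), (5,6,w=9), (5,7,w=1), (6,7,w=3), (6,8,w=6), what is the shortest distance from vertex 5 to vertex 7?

Step 1: Build adjacency list with weights:
  1: 2(w=4), 4(w=7), 8(w=8)
  2: 1(w=4), 5(w=1), 6(w=9), 7(w=6)
  3: 4(w=1), 7(w=4), 8(w=9)
  4: 1(w=7), 3(w=1), 5(w=3), 8(w=7)
  5: 2(w=1), 4(w=3), 6(w=9), 7(w=1)
  6: 2(w=9), 5(w=9), 7(w=3), 8(w=6)
  7: 2(w=6), 3(w=4), 5(w=1), 6(w=3)
  8: 1(w=8), 3(w=9), 4(w=7), 6(w=6)

Step 2: Apply Dijkstra's algorithm from vertex 5:
  Visit vertex 5 (distance=0)
    Update dist[2] = 1
    Update dist[4] = 3
    Update dist[6] = 9
    Update dist[7] = 1
  Visit vertex 2 (distance=1)
    Update dist[1] = 5
  Visit vertex 7 (distance=1)
    Update dist[3] = 5
    Update dist[6] = 4

Step 3: Shortest path: 5 -> 7
Total weight: 1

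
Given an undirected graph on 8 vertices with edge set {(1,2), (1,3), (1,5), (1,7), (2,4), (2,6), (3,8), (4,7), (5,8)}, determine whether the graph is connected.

Step 1: Build adjacency list from edges:
  1: 2, 3, 5, 7
  2: 1, 4, 6
  3: 1, 8
  4: 2, 7
  5: 1, 8
  6: 2
  7: 1, 4
  8: 3, 5

Step 2: Run BFS/DFS from vertex 1:
  Visited: {1, 2, 3, 5, 7, 4, 6, 8}
  Reached 8 of 8 vertices

Step 3: All 8 vertices reached from vertex 1, so the graph is connected.
Answer: Yes, the graph is connected.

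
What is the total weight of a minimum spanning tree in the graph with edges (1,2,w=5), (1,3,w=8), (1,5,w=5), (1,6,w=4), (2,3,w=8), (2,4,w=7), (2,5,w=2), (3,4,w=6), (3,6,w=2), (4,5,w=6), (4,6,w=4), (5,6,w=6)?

Apply Kruskal's algorithm (sort edges by weight, add if no cycle):

Sorted edges by weight:
  (2,5) w=2
  (3,6) w=2
  (1,6) w=4
  (4,6) w=4
  (1,5) w=5
  (1,2) w=5
  (3,4) w=6
  (4,5) w=6
  (5,6) w=6
  (2,4) w=7
  (1,3) w=8
  (2,3) w=8

Add edge (2,5) w=2 -- no cycle. Running total: 2
Add edge (3,6) w=2 -- no cycle. Running total: 4
Add edge (1,6) w=4 -- no cycle. Running total: 8
Add edge (4,6) w=4 -- no cycle. Running total: 12
Add edge (1,5) w=5 -- no cycle. Running total: 17

MST edges: (2,5,w=2), (3,6,w=2), (1,6,w=4), (4,6,w=4), (1,5,w=5)
Total MST weight: 2 + 2 + 4 + 4 + 5 = 17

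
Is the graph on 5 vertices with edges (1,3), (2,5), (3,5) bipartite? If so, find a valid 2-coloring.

Step 1: Attempt 2-coloring using BFS:
  Start at vertex 1, assign color 0
  Color vertex 3 with color 1 (neighbor of 1)
  Color vertex 5 with color 0 (neighbor of 3)
  Color vertex 2 with color 1 (neighbor of 5)
  Start new component at vertex 4, assign color 0

Step 2: 2-coloring succeeded. No conflicts found.
  Set A (color 0): {1, 4, 5}
  Set B (color 1): {2, 3}

The graph is bipartite with partition {1, 4, 5}, {2, 3}.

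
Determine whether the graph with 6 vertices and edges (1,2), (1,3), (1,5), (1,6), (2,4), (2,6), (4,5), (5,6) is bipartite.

Step 1: Attempt 2-coloring using BFS:
  Start at vertex 1, assign color 0
  Color vertex 2 with color 1 (neighbor of 1)
  Color vertex 3 with color 1 (neighbor of 1)
  Color vertex 5 with color 1 (neighbor of 1)
  Color vertex 6 with color 1 (neighbor of 1)
  Color vertex 4 with color 0 (neighbor of 2)

Step 2: Conflict found! Vertices 2 and 6 are adjacent but have the same color.
This means the graph contains an odd cycle.

The graph is NOT bipartite.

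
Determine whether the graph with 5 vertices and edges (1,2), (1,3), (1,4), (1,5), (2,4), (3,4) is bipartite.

Step 1: Attempt 2-coloring using BFS:
  Start at vertex 1, assign color 0
  Color vertex 2 with color 1 (neighbor of 1)
  Color vertex 3 with color 1 (neighbor of 1)
  Color vertex 4 with color 1 (neighbor of 1)
  Color vertex 5 with color 1 (neighbor of 1)

Step 2: Conflict found! Vertices 2 and 4 are adjacent but have the same color.
This means the graph contains an odd cycle.

The graph is NOT bipartite.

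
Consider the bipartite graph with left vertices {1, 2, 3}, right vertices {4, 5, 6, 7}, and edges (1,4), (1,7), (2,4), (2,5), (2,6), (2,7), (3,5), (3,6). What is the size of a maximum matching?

Step 1: List the neighbors of each left vertex:
  1: 4, 7
  2: 4, 5, 6, 7
  3: 5, 6

Step 2: Greedily match left vertices, then look for augmenting paths:
  Match 1 -- 4
  Match 2 -- 5
  Match 3 -- 6
  No augmenting path remains.

Step 3: Verify this is maximum:
  Matching size 3 = min(|L|, |R|) = min(3, 4), which is an upper bound, so this matching is maximum.

Maximum matching: {(1,4), (2,5), (3,6)}
Size: 3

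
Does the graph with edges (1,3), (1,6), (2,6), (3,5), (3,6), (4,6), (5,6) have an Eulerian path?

Step 1: Find the degree of each vertex:
  deg(1) = 2
  deg(2) = 1
  deg(3) = 3
  deg(4) = 1
  deg(5) = 2
  deg(6) = 5

Step 2: Count vertices with odd degree:
  Odd-degree vertices: 2, 3, 4, 6 (4 total)

Step 3: Apply Euler's theorem:
  - Eulerian circuit exists iff graph is connected and all vertices have even degree
  - Eulerian path exists iff graph is connected and has 0 or 2 odd-degree vertices

Graph has 4 odd-degree vertices (need 0 or 2).
Neither Eulerian path nor Eulerian circuit exists.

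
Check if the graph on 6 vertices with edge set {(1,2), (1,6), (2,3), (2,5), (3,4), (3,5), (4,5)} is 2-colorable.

Step 1: Attempt 2-coloring using BFS:
  Start at vertex 1, assign color 0
  Color vertex 2 with color 1 (neighbor of 1)
  Color vertex 6 with color 1 (neighbor of 1)
  Color vertex 3 with color 0 (neighbor of 2)
  Color vertex 5 with color 0 (neighbor of 2)
  Color vertex 4 with color 1 (neighbor of 3)

Step 2: Conflict found! Vertices 3 and 5 are adjacent but have the same color.
This means the graph contains an odd cycle.

The graph is NOT bipartite.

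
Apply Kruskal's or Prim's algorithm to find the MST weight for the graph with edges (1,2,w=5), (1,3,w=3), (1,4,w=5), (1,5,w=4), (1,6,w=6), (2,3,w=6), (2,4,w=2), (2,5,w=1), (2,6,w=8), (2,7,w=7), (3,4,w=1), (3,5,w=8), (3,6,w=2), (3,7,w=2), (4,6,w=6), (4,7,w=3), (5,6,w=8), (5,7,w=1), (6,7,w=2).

Apply Kruskal's algorithm (sort edges by weight, add if no cycle):

Sorted edges by weight:
  (2,5) w=1
  (3,4) w=1
  (5,7) w=1
  (2,4) w=2
  (3,7) w=2
  (3,6) w=2
  (6,7) w=2
  (1,3) w=3
  (4,7) w=3
  (1,5) w=4
  (1,4) w=5
  (1,2) w=5
  (1,6) w=6
  (2,3) w=6
  (4,6) w=6
  (2,7) w=7
  (2,6) w=8
  (3,5) w=8
  (5,6) w=8

Add edge (2,5) w=1 -- no cycle. Running total: 1
Add edge (3,4) w=1 -- no cycle. Running total: 2
Add edge (5,7) w=1 -- no cycle. Running total: 3
Add edge (2,4) w=2 -- no cycle. Running total: 5
Skip edge (3,7) w=2 -- would create cycle
Add edge (3,6) w=2 -- no cycle. Running total: 7
Skip edge (6,7) w=2 -- would create cycle
Add edge (1,3) w=3 -- no cycle. Running total: 10

MST edges: (2,5,w=1), (3,4,w=1), (5,7,w=1), (2,4,w=2), (3,6,w=2), (1,3,w=3)
Total MST weight: 1 + 1 + 1 + 2 + 2 + 3 = 10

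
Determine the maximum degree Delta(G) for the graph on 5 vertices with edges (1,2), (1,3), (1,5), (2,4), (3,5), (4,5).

Step 1: Count edges incident to each vertex:
  deg(1) = 3 (neighbors: 2, 3, 5)
  deg(2) = 2 (neighbors: 1, 4)
  deg(3) = 2 (neighbors: 1, 5)
  deg(4) = 2 (neighbors: 2, 5)
  deg(5) = 3 (neighbors: 1, 3, 4)

Step 2: Find maximum:
  max(3, 2, 2, 2, 3) = 3 (vertex 1)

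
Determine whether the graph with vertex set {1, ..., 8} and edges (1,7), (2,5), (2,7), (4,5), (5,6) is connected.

Step 1: Build adjacency list from edges:
  1: 7
  2: 5, 7
  3: (none)
  4: 5
  5: 2, 4, 6
  6: 5
  7: 1, 2
  8: (none)

Step 2: Run BFS/DFS from vertex 1:
  Visited: {1, 7, 2, 5, 4, 6}
  Reached 6 of 8 vertices

Step 3: Only 6 of 8 vertices reached. Graph is disconnected.
Connected components: {1, 2, 4, 5, 6, 7}, {3}, {8}
Answer: No, the graph is not connected (3 components).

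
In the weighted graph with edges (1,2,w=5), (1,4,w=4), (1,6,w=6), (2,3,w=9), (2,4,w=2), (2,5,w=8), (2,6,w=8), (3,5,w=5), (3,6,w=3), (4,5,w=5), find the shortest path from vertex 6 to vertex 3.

Step 1: Build adjacency list with weights:
  1: 2(w=5), 4(w=4), 6(w=6)
  2: 1(w=5), 3(w=9), 4(w=2), 5(w=8), 6(w=8)
  3: 2(w=9), 5(w=5), 6(w=3)
  4: 1(w=4), 2(w=2), 5(w=5)
  5: 2(w=8), 3(w=5), 4(w=5)
  6: 1(w=6), 2(w=8), 3(w=3)

Step 2: Apply Dijkstra's algorithm from vertex 6:
  Visit vertex 6 (distance=0)
    Update dist[1] = 6
    Update dist[2] = 8
    Update dist[3] = 3
  Visit vertex 3 (distance=3)
    Update dist[5] = 8

Step 3: Shortest path: 6 -> 3
Total weight: 3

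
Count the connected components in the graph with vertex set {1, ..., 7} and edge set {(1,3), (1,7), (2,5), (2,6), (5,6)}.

Step 1: Build adjacency list from edges:
  1: 3, 7
  2: 5, 6
  3: 1
  4: (none)
  5: 2, 6
  6: 2, 5
  7: 1

Step 2: Run BFS/DFS from vertex 1:
  Visited: {1, 3, 7}
  Reached 3 of 7 vertices

Step 3: Only 3 of 7 vertices reached. Graph is disconnected.
Connected components: {1, 3, 7}, {2, 5, 6}, {4}
Number of connected components: 3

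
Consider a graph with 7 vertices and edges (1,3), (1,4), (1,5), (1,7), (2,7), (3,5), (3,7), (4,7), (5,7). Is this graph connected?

Step 1: Build adjacency list from edges:
  1: 3, 4, 5, 7
  2: 7
  3: 1, 5, 7
  4: 1, 7
  5: 1, 3, 7
  6: (none)
  7: 1, 2, 3, 4, 5

Step 2: Run BFS/DFS from vertex 1:
  Visited: {1, 3, 4, 5, 7, 2}
  Reached 6 of 7 vertices

Step 3: Only 6 of 7 vertices reached. Graph is disconnected.
Connected components: {1, 2, 3, 4, 5, 7}, {6}
Answer: No, the graph is not connected (2 components).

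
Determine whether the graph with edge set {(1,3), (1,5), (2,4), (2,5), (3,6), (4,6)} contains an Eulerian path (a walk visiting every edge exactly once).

Step 1: Find the degree of each vertex:
  deg(1) = 2
  deg(2) = 2
  deg(3) = 2
  deg(4) = 2
  deg(5) = 2
  deg(6) = 2

Step 2: Count vertices with odd degree:
  All vertices have even degree (0 odd-degree vertices)

Step 3: Apply Euler's theorem:
  - Eulerian circuit exists iff graph is connected and all vertices have even degree
  - Eulerian path exists iff graph is connected and has 0 or 2 odd-degree vertices

Graph is connected with 0 odd-degree vertices.
Both Eulerian circuit and Eulerian path exist.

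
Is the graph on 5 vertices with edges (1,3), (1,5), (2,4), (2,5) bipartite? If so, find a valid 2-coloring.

Step 1: Attempt 2-coloring using BFS:
  Start at vertex 1, assign color 0
  Color vertex 3 with color 1 (neighbor of 1)
  Color vertex 5 with color 1 (neighbor of 1)
  Color vertex 2 with color 0 (neighbor of 5)
  Color vertex 4 with color 1 (neighbor of 2)

Step 2: 2-coloring succeeded. No conflicts found.
  Set A (color 0): {1, 2}
  Set B (color 1): {3, 4, 5}

The graph is bipartite with partition {1, 2}, {3, 4, 5}.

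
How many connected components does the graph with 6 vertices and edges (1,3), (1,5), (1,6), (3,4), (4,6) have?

Step 1: Build adjacency list from edges:
  1: 3, 5, 6
  2: (none)
  3: 1, 4
  4: 3, 6
  5: 1
  6: 1, 4

Step 2: Run BFS/DFS from vertex 1:
  Visited: {1, 3, 5, 6, 4}
  Reached 5 of 6 vertices

Step 3: Only 5 of 6 vertices reached. Graph is disconnected.
Connected components: {1, 3, 4, 5, 6}, {2}
Number of connected components: 2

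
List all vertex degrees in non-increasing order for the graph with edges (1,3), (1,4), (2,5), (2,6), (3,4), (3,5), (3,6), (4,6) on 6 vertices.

Step 1: Count edges incident to each vertex:
  deg(1) = 2 (neighbors: 3, 4)
  deg(2) = 2 (neighbors: 5, 6)
  deg(3) = 4 (neighbors: 1, 4, 5, 6)
  deg(4) = 3 (neighbors: 1, 3, 6)
  deg(5) = 2 (neighbors: 2, 3)
  deg(6) = 3 (neighbors: 2, 3, 4)

Step 2: Sort degrees in non-increasing order:
  Degrees: [2, 2, 4, 3, 2, 3] -> sorted: [4, 3, 3, 2, 2, 2]

Degree sequence: [4, 3, 3, 2, 2, 2]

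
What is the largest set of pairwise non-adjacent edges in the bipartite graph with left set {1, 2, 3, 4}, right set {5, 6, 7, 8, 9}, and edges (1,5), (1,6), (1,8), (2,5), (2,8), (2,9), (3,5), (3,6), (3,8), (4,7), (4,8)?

Step 1: List the neighbors of each left vertex:
  1: 5, 6, 8
  2: 5, 8, 9
  3: 5, 6, 8
  4: 7, 8

Step 2: Greedily match left vertices, then look for augmenting paths:
  Match 1 -- 5
  Match 2 -- 8
  Match 3 -- 6
  Match 4 -- 7
  No augmenting path remains.

Step 3: Verify this is maximum:
  Matching size 4 = min(|L|, |R|) = min(4, 5), which is an upper bound, so this matching is maximum.

Maximum matching: {(1,5), (2,8), (3,6), (4,7)}
Size: 4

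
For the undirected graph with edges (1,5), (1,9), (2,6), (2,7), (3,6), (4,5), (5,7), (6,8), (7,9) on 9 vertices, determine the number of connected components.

Step 1: Build adjacency list from edges:
  1: 5, 9
  2: 6, 7
  3: 6
  4: 5
  5: 1, 4, 7
  6: 2, 3, 8
  7: 2, 5, 9
  8: 6
  9: 1, 7

Step 2: Run BFS/DFS from vertex 1:
  Visited: {1, 5, 9, 4, 7, 2, 6, 3, 8}
  Reached 9 of 9 vertices

Step 3: All 9 vertices reached from vertex 1, so the graph is connected.
Number of connected components: 1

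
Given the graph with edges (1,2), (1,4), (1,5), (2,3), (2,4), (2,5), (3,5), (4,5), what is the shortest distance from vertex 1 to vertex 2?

Step 1: Build adjacency list:
  1: 2, 4, 5
  2: 1, 3, 4, 5
  3: 2, 5
  4: 1, 2, 5
  5: 1, 2, 3, 4

Step 2: BFS from vertex 1 to find shortest path to 2:
  vertex 2 reached at distance 1

Step 3: Shortest path: 1 -> 2
Path length: 1 edge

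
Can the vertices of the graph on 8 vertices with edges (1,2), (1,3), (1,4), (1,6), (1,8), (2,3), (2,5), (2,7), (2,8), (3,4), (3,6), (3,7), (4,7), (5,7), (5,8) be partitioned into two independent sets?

Step 1: Attempt 2-coloring using BFS:
  Start at vertex 1, assign color 0
  Color vertex 2 with color 1 (neighbor of 1)
  Color vertex 3 with color 1 (neighbor of 1)
  Color vertex 4 with color 1 (neighbor of 1)
  Color vertex 6 with color 1 (neighbor of 1)
  Color vertex 8 with color 1 (neighbor of 1)

Step 2: Conflict found! Vertices 2 and 3 are adjacent but have the same color.
This means the graph contains an odd cycle.

The graph is NOT bipartite.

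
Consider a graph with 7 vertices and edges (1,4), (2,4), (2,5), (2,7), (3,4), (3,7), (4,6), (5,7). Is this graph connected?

Step 1: Build adjacency list from edges:
  1: 4
  2: 4, 5, 7
  3: 4, 7
  4: 1, 2, 3, 6
  5: 2, 7
  6: 4
  7: 2, 3, 5

Step 2: Run BFS/DFS from vertex 1:
  Visited: {1, 4, 2, 3, 6, 5, 7}
  Reached 7 of 7 vertices

Step 3: All 7 vertices reached from vertex 1, so the graph is connected.
Answer: Yes, the graph is connected.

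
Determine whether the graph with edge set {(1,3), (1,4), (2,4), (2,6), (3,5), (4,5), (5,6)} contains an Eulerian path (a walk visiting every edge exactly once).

Step 1: Find the degree of each vertex:
  deg(1) = 2
  deg(2) = 2
  deg(3) = 2
  deg(4) = 3
  deg(5) = 3
  deg(6) = 2

Step 2: Count vertices with odd degree:
  Odd-degree vertices: 4, 5 (2 total)

Step 3: Apply Euler's theorem:
  - Eulerian circuit exists iff graph is connected and all vertices have even degree
  - Eulerian path exists iff graph is connected and has 0 or 2 odd-degree vertices

Graph is connected with exactly 2 odd-degree vertices (4, 5).
Eulerian path exists (starting and ending at the odd-degree vertices), but no Eulerian circuit.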